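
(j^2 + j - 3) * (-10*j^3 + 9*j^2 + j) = -10*j^5 - j^4 + 40*j^3 - 26*j^2 - 3*j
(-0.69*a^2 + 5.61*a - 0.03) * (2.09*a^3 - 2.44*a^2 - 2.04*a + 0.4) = -1.4421*a^5 + 13.4085*a^4 - 12.3435*a^3 - 11.6472*a^2 + 2.3052*a - 0.012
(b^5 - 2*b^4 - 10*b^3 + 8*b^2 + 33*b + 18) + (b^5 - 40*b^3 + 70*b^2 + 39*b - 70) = 2*b^5 - 2*b^4 - 50*b^3 + 78*b^2 + 72*b - 52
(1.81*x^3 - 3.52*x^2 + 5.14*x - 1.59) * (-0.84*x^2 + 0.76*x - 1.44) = -1.5204*x^5 + 4.3324*x^4 - 9.5992*x^3 + 10.3108*x^2 - 8.61*x + 2.2896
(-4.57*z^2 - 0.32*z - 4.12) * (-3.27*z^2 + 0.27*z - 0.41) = 14.9439*z^4 - 0.1875*z^3 + 15.2597*z^2 - 0.9812*z + 1.6892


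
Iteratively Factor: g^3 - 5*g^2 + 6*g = (g)*(g^2 - 5*g + 6) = g*(g - 3)*(g - 2)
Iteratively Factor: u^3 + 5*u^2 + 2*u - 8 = (u + 2)*(u^2 + 3*u - 4) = (u - 1)*(u + 2)*(u + 4)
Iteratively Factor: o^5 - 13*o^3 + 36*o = (o - 3)*(o^4 + 3*o^3 - 4*o^2 - 12*o) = o*(o - 3)*(o^3 + 3*o^2 - 4*o - 12) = o*(o - 3)*(o + 3)*(o^2 - 4) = o*(o - 3)*(o + 2)*(o + 3)*(o - 2)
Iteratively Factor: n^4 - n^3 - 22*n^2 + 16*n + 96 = (n - 3)*(n^3 + 2*n^2 - 16*n - 32) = (n - 3)*(n + 4)*(n^2 - 2*n - 8) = (n - 3)*(n + 2)*(n + 4)*(n - 4)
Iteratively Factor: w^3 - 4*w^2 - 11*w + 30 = (w - 2)*(w^2 - 2*w - 15) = (w - 2)*(w + 3)*(w - 5)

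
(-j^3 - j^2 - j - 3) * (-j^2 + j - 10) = j^5 + 10*j^3 + 12*j^2 + 7*j + 30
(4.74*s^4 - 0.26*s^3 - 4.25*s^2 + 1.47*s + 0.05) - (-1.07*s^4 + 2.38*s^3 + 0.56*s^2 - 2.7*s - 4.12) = 5.81*s^4 - 2.64*s^3 - 4.81*s^2 + 4.17*s + 4.17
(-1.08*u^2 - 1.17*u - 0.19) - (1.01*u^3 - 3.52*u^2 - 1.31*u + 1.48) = -1.01*u^3 + 2.44*u^2 + 0.14*u - 1.67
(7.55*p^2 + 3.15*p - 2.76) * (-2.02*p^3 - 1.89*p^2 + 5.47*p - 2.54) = -15.251*p^5 - 20.6325*p^4 + 40.9202*p^3 + 3.2699*p^2 - 23.0982*p + 7.0104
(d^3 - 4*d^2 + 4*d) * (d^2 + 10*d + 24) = d^5 + 6*d^4 - 12*d^3 - 56*d^2 + 96*d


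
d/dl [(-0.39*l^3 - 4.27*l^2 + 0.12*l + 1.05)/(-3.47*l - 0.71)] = (2.7066*l^3 + 15.6476*l^2 + 6.0634*l + 3.5583)/(12.0409*l^2 + 4.9274*l + 0.5041)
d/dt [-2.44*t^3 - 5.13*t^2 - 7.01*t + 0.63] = -7.32*t^2 - 10.26*t - 7.01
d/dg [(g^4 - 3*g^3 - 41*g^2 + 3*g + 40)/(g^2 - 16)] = (2*g^5 - 3*g^4 - 64*g^3 + 141*g^2 + 1232*g - 48)/(g^4 - 32*g^2 + 256)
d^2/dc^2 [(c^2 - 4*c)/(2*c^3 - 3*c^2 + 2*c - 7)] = 2*(4*c^6 - 48*c^5 + 60*c^4 + 84*c^3 - 399*c^2 + 252*c - 7)/(8*c^9 - 36*c^8 + 78*c^7 - 183*c^6 + 330*c^5 - 393*c^4 + 554*c^3 - 525*c^2 + 294*c - 343)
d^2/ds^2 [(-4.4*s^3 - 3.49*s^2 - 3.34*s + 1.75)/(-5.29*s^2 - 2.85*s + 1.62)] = (1.13686837721616e-13*s^5 + 2.27373675443232e-13*s^4 + 228.592058*s^3 - 236.270238*s^2 + 82.719702*s - 9.263178)/(148.035889*s^6 + 239.264055*s^5 - 7.09865100000002*s^4 - 123.394455*s^3 + 2.173878*s^2 + 22.43862*s - 4.251528)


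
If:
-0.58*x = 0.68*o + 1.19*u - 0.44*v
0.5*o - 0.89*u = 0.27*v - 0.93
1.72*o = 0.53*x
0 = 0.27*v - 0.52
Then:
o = 0.09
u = 0.51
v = 1.93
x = 0.30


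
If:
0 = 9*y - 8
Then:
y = 8/9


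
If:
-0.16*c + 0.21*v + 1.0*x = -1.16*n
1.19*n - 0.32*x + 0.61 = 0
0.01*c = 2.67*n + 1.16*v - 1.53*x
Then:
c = 9.22270052435143*x - 2.19260870560758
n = 0.26890756302521*x - 0.512605042016807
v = 0.779520527557072*x + 1.16097359924896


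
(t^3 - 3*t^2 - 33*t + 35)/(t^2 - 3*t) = (t^3 - 3*t^2 - 33*t + 35)/(t*(t - 3))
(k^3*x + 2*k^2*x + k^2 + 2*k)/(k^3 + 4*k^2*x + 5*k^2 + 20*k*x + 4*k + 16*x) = k*(k^2*x + 2*k*x + k + 2)/(k^3 + 4*k^2*x + 5*k^2 + 20*k*x + 4*k + 16*x)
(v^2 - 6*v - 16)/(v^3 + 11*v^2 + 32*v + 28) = (v - 8)/(v^2 + 9*v + 14)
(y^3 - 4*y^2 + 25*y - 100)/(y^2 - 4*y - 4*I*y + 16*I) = (y^2 + 25)/(y - 4*I)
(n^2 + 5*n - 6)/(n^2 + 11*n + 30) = (n - 1)/(n + 5)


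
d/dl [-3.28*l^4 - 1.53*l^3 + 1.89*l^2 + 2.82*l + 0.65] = -13.12*l^3 - 4.59*l^2 + 3.78*l + 2.82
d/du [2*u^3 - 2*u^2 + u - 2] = 6*u^2 - 4*u + 1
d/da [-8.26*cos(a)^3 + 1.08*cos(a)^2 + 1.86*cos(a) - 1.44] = (24.78*cos(a)^2 - 2.16*cos(a) - 1.86)*sin(a)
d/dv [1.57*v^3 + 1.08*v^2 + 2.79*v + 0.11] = 4.71*v^2 + 2.16*v + 2.79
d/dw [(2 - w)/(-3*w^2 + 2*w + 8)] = -3/(9*w^2 + 24*w + 16)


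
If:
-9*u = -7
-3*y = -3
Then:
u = 7/9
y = 1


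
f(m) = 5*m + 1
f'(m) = 5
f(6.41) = 33.05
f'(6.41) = 5.00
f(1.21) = 7.05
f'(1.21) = 5.00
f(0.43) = 3.15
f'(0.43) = 5.00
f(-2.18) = -9.90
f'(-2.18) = 5.00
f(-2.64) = -12.20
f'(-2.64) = 5.00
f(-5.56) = -26.80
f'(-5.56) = 5.00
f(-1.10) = -4.50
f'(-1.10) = 5.00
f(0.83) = 5.15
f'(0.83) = 5.00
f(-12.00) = -59.00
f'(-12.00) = 5.00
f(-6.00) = -29.00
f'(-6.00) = 5.00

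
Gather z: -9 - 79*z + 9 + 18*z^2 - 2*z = 18*z^2 - 81*z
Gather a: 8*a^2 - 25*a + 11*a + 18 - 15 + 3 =8*a^2 - 14*a + 6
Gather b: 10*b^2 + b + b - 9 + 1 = 10*b^2 + 2*b - 8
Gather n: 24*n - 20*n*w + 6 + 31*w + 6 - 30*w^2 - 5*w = n*(24 - 20*w) - 30*w^2 + 26*w + 12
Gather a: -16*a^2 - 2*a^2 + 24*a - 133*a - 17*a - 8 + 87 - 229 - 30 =-18*a^2 - 126*a - 180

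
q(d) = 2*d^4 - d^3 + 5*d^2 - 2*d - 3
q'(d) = 8*d^3 - 3*d^2 + 10*d - 2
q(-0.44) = -0.99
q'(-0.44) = -7.66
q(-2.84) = 196.02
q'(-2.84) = -237.85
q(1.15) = 3.29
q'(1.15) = 17.70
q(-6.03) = 3054.35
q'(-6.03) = -1925.43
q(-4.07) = 704.18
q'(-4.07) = -631.75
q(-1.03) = 7.71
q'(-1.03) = -24.22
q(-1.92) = 53.53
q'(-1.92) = -88.88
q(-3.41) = 372.04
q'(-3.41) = -388.20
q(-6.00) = 2997.00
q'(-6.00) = -1898.00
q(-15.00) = 105777.00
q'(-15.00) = -27827.00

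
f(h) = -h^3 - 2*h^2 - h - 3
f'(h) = -3*h^2 - 4*h - 1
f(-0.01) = -2.99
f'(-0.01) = -0.96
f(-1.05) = -3.00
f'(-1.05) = -0.11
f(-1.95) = -1.24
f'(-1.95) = -4.61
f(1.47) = -11.97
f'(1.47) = -13.36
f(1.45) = -11.70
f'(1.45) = -13.11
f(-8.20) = 422.09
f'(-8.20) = -169.92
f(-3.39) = 16.36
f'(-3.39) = -21.92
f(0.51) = -4.16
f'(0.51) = -3.82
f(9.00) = -903.00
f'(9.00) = -280.00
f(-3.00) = 9.00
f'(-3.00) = -16.00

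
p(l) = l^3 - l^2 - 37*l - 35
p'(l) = 3*l^2 - 2*l - 37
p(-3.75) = 36.95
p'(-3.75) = 12.69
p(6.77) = -21.03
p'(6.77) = 86.96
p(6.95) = -4.75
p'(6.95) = 94.01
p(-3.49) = 39.44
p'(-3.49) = 6.52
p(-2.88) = 39.38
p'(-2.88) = -6.36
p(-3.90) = 34.77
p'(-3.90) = 16.43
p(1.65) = -94.28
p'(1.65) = -32.13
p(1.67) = -94.92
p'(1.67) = -31.97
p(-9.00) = -512.00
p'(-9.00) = 224.00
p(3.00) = -128.00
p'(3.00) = -16.00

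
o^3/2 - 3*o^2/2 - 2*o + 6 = (o/2 + 1)*(o - 3)*(o - 2)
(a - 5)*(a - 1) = a^2 - 6*a + 5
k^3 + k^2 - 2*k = k*(k - 1)*(k + 2)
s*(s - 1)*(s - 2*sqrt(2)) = s^3 - 2*sqrt(2)*s^2 - s^2 + 2*sqrt(2)*s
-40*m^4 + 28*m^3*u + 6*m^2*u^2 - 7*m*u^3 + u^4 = (-5*m + u)*(-2*m + u)^2*(2*m + u)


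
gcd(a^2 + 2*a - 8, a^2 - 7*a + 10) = a - 2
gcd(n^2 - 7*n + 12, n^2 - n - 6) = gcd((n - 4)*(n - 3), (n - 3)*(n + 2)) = n - 3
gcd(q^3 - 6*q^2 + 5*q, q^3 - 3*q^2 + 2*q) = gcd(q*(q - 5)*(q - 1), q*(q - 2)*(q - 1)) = q^2 - q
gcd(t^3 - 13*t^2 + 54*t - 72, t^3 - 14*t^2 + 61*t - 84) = t^2 - 7*t + 12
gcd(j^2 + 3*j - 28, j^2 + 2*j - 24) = j - 4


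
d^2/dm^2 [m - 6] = 0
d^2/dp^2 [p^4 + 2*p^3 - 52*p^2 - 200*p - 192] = 12*p^2 + 12*p - 104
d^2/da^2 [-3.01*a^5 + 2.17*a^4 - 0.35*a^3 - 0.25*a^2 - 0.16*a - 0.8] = -60.2*a^3 + 26.04*a^2 - 2.1*a - 0.5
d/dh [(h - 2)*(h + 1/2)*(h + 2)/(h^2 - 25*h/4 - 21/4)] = 2*(8*h^4 - 100*h^3 - 119*h^2 - 10*h + 68)/(16*h^4 - 200*h^3 + 457*h^2 + 1050*h + 441)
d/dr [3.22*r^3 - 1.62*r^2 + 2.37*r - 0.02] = 9.66*r^2 - 3.24*r + 2.37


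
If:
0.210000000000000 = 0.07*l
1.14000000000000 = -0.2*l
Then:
No Solution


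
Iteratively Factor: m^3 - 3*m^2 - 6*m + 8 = (m - 1)*(m^2 - 2*m - 8) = (m - 1)*(m + 2)*(m - 4)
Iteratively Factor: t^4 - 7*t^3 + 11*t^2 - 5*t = (t - 5)*(t^3 - 2*t^2 + t) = (t - 5)*(t - 1)*(t^2 - t) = (t - 5)*(t - 1)^2*(t)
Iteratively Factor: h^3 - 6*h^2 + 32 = (h - 4)*(h^2 - 2*h - 8) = (h - 4)*(h + 2)*(h - 4)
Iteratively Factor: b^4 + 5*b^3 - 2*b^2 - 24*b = (b)*(b^3 + 5*b^2 - 2*b - 24) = b*(b + 3)*(b^2 + 2*b - 8) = b*(b + 3)*(b + 4)*(b - 2)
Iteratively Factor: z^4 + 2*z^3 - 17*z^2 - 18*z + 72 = (z + 3)*(z^3 - z^2 - 14*z + 24) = (z + 3)*(z + 4)*(z^2 - 5*z + 6) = (z - 3)*(z + 3)*(z + 4)*(z - 2)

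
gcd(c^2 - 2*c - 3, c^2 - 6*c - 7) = c + 1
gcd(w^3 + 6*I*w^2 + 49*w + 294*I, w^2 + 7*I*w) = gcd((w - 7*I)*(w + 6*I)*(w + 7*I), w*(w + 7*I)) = w + 7*I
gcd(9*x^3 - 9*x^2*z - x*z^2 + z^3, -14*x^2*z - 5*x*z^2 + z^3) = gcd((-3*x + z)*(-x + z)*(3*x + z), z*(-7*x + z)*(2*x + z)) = 1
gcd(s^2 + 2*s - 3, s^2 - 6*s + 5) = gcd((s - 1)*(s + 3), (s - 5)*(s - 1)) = s - 1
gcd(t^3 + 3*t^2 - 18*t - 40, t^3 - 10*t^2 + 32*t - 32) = t - 4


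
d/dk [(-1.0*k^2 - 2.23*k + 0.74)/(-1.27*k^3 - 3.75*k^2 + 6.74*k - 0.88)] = (-1.27*k^4 - 5.6642*k^3 - 12.2831*k^2 + 7.31*k - 3.0252)/(1.6129*k^6 + 9.525*k^5 - 3.0571*k^4 - 48.3148*k^3 + 52.0276*k^2 - 11.8624*k + 0.7744)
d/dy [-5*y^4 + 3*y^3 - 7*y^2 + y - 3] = -20*y^3 + 9*y^2 - 14*y + 1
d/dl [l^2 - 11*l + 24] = 2*l - 11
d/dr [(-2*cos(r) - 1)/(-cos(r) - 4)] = -7*sin(r)/(cos(r) + 4)^2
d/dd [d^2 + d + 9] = 2*d + 1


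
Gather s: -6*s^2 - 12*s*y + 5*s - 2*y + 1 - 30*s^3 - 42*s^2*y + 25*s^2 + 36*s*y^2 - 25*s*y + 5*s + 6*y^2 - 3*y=-30*s^3 + s^2*(19 - 42*y) + s*(36*y^2 - 37*y + 10) + 6*y^2 - 5*y + 1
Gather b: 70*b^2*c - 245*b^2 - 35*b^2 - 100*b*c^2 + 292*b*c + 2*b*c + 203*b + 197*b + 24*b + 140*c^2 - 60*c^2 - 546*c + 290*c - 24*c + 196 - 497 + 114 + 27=b^2*(70*c - 280) + b*(-100*c^2 + 294*c + 424) + 80*c^2 - 280*c - 160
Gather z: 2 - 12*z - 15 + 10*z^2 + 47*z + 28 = 10*z^2 + 35*z + 15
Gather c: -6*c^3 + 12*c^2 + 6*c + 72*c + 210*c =-6*c^3 + 12*c^2 + 288*c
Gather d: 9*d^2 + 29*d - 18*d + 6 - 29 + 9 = 9*d^2 + 11*d - 14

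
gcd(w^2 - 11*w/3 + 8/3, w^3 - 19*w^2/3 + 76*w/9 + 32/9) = w - 8/3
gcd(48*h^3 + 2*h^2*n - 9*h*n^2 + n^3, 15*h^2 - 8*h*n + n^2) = 3*h - n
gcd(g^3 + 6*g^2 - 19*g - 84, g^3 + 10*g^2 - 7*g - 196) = g^2 + 3*g - 28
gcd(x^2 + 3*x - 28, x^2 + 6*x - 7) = x + 7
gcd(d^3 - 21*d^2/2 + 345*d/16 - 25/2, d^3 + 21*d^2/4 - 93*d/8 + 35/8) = d - 5/4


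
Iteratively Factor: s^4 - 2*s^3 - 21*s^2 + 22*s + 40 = (s + 1)*(s^3 - 3*s^2 - 18*s + 40) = (s - 2)*(s + 1)*(s^2 - s - 20) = (s - 5)*(s - 2)*(s + 1)*(s + 4)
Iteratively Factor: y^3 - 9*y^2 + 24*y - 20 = (y - 2)*(y^2 - 7*y + 10) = (y - 5)*(y - 2)*(y - 2)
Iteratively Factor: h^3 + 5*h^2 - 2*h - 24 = (h - 2)*(h^2 + 7*h + 12) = (h - 2)*(h + 3)*(h + 4)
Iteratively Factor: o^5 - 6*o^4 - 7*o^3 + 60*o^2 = (o)*(o^4 - 6*o^3 - 7*o^2 + 60*o) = o*(o - 4)*(o^3 - 2*o^2 - 15*o) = o*(o - 5)*(o - 4)*(o^2 + 3*o) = o^2*(o - 5)*(o - 4)*(o + 3)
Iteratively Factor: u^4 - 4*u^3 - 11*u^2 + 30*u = (u)*(u^3 - 4*u^2 - 11*u + 30) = u*(u + 3)*(u^2 - 7*u + 10) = u*(u - 5)*(u + 3)*(u - 2)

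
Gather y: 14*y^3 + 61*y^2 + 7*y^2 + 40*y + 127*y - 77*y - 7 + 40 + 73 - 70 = 14*y^3 + 68*y^2 + 90*y + 36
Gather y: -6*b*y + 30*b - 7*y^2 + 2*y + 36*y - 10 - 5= 30*b - 7*y^2 + y*(38 - 6*b) - 15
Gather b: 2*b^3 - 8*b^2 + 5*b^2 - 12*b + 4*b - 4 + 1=2*b^3 - 3*b^2 - 8*b - 3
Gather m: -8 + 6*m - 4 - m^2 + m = -m^2 + 7*m - 12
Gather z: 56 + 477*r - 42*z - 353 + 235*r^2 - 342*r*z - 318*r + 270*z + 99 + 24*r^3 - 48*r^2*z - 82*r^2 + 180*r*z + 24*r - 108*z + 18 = 24*r^3 + 153*r^2 + 183*r + z*(-48*r^2 - 162*r + 120) - 180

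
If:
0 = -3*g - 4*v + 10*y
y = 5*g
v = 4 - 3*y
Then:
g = 16/107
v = 188/107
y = 80/107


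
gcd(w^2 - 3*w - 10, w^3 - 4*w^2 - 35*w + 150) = w - 5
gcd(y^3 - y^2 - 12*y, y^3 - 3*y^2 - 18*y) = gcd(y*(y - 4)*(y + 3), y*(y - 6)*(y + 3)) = y^2 + 3*y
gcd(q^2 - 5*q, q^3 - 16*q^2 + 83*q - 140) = q - 5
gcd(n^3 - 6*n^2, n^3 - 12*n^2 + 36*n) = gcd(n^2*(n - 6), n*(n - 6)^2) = n^2 - 6*n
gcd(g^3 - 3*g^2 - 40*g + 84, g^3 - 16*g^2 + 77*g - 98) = g^2 - 9*g + 14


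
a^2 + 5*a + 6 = (a + 2)*(a + 3)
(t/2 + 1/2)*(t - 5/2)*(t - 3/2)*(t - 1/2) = t^4/2 - 7*t^3/4 + 5*t^2/8 + 31*t/16 - 15/16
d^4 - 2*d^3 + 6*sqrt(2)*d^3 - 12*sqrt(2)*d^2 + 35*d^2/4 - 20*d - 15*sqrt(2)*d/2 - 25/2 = (d - 5/2)*(d + 1/2)*(d + sqrt(2))*(d + 5*sqrt(2))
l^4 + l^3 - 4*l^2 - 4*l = l*(l - 2)*(l + 1)*(l + 2)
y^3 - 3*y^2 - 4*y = y*(y - 4)*(y + 1)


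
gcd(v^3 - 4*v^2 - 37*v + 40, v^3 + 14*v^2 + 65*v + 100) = v + 5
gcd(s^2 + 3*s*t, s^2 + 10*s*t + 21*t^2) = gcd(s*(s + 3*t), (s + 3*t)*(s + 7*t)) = s + 3*t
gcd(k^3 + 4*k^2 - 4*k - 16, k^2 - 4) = k^2 - 4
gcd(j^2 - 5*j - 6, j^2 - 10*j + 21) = 1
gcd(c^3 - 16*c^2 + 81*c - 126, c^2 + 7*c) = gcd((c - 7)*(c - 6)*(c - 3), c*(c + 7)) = 1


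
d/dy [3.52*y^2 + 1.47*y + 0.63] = 7.04*y + 1.47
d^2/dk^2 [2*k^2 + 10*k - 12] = 4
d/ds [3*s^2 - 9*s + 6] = 6*s - 9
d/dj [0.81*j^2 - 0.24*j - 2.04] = 1.62*j - 0.24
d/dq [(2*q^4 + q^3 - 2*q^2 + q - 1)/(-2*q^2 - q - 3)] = (-8*q^5 - 8*q^4 - 26*q^3 - 5*q^2 + 8*q - 4)/(4*q^4 + 4*q^3 + 13*q^2 + 6*q + 9)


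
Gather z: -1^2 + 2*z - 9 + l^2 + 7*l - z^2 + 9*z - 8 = l^2 + 7*l - z^2 + 11*z - 18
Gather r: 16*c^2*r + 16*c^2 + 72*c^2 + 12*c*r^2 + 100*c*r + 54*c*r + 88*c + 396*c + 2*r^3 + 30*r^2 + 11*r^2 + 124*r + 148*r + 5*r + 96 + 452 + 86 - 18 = 88*c^2 + 484*c + 2*r^3 + r^2*(12*c + 41) + r*(16*c^2 + 154*c + 277) + 616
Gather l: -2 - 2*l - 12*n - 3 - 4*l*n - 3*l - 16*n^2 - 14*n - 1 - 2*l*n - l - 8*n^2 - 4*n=l*(-6*n - 6) - 24*n^2 - 30*n - 6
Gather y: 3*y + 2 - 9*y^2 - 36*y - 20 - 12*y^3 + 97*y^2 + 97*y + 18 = -12*y^3 + 88*y^2 + 64*y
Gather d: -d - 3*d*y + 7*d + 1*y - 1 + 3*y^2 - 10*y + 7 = d*(6 - 3*y) + 3*y^2 - 9*y + 6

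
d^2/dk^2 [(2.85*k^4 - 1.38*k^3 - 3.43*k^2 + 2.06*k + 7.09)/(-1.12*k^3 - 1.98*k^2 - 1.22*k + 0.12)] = (-1.4210854715202e-14*k^8 + 1.4210854715202e-14*k^7 - 12.073192*k^6 - 70.4231760000001*k^5 - 181.417416*k^4 - 260.764552*k^3 - 225.037704*k^2 - 111.294504*k - 24.979064)/(1.404928*k^9 + 7.451136*k^8 + 17.763648*k^7 + 23.54364*k^6 + 17.753016*k^5 + 6.445944*k^4 + 0.125*k^3 - 0.450288*k^2 + 0.052704*k - 0.001728)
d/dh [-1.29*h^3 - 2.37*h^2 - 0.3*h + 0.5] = -3.87*h^2 - 4.74*h - 0.3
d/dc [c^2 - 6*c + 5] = 2*c - 6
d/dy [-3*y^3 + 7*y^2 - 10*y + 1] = -9*y^2 + 14*y - 10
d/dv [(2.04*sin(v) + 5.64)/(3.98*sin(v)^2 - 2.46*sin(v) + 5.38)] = (-8.1192*sin(v)^2 - 44.8944*sin(v) + 24.8496)*cos(v)/(15.8404*sin(v)^4 - 19.5816*sin(v)^3 + 48.8764*sin(v)^2 - 26.4696*sin(v) + 28.9444)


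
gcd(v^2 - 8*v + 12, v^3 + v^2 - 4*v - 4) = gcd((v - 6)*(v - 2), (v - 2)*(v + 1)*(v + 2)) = v - 2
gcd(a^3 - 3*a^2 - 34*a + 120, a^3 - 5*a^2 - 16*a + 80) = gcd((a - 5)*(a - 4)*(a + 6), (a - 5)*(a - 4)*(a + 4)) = a^2 - 9*a + 20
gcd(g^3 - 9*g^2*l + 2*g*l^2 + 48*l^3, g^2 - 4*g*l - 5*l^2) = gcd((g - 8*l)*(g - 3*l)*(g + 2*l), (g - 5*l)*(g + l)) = 1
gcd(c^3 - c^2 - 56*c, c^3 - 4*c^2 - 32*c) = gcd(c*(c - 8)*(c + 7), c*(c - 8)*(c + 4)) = c^2 - 8*c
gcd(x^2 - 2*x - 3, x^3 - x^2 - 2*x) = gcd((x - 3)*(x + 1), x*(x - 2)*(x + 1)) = x + 1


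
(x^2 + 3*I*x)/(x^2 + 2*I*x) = (x + 3*I)/(x + 2*I)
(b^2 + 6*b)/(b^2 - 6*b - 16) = b*(b + 6)/(b^2 - 6*b - 16)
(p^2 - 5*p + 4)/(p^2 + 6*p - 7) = (p - 4)/(p + 7)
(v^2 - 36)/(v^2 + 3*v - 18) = (v - 6)/(v - 3)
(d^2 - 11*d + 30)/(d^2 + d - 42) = (d - 5)/(d + 7)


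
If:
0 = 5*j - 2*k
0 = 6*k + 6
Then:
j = -2/5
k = -1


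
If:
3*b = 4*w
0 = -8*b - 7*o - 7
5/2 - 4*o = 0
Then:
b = -91/64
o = 5/8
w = -273/256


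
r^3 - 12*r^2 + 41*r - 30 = (r - 6)*(r - 5)*(r - 1)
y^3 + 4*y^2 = y^2*(y + 4)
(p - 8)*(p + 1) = p^2 - 7*p - 8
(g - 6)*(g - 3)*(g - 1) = g^3 - 10*g^2 + 27*g - 18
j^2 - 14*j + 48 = (j - 8)*(j - 6)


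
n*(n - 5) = n^2 - 5*n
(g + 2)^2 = g^2 + 4*g + 4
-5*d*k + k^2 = k*(-5*d + k)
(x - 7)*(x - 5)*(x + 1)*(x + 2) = x^4 - 9*x^3 + x^2 + 81*x + 70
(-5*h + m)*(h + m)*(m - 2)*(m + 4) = -5*h^2*m^2 - 10*h^2*m + 40*h^2 - 4*h*m^3 - 8*h*m^2 + 32*h*m + m^4 + 2*m^3 - 8*m^2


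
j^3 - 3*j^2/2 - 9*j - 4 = (j - 4)*(j + 1/2)*(j + 2)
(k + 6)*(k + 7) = k^2 + 13*k + 42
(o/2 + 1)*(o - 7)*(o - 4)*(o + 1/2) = o^4/2 - 17*o^3/4 + 3*o^2/4 + 59*o/2 + 14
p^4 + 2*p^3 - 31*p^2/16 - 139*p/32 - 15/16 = (p - 3/2)*(p + 1/4)*(p + 5/4)*(p + 2)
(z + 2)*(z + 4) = z^2 + 6*z + 8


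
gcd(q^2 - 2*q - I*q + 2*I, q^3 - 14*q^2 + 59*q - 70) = q - 2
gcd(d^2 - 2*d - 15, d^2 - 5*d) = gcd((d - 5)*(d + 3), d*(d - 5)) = d - 5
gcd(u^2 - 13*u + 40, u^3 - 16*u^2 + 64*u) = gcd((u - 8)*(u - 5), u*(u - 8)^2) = u - 8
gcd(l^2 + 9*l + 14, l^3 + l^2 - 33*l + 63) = l + 7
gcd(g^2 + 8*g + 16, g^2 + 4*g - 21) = 1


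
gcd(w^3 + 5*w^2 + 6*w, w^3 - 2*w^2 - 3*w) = w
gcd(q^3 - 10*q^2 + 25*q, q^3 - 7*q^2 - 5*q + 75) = q^2 - 10*q + 25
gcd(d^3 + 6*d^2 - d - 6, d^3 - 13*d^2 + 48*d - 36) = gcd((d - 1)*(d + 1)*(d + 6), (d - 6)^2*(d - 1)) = d - 1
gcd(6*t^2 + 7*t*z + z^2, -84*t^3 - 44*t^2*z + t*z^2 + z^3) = 6*t + z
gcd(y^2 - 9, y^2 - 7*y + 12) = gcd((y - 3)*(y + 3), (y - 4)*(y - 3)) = y - 3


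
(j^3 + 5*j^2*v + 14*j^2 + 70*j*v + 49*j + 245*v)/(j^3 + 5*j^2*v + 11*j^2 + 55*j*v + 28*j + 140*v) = (j + 7)/(j + 4)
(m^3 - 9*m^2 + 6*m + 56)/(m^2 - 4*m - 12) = (m^2 - 11*m + 28)/(m - 6)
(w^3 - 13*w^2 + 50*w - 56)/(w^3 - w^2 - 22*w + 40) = (w - 7)/(w + 5)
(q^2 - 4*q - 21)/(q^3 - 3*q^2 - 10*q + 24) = (q - 7)/(q^2 - 6*q + 8)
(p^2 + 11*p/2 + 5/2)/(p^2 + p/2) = (p + 5)/p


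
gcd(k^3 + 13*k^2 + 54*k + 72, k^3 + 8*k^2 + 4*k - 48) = k^2 + 10*k + 24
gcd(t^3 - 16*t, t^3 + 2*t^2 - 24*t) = t^2 - 4*t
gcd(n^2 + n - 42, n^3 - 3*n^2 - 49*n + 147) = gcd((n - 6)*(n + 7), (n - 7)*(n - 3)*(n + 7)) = n + 7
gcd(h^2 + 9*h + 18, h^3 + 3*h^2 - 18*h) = h + 6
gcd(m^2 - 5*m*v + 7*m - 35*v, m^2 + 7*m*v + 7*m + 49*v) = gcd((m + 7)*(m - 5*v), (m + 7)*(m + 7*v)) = m + 7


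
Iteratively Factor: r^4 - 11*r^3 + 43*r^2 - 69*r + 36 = (r - 3)*(r^3 - 8*r^2 + 19*r - 12) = (r - 4)*(r - 3)*(r^2 - 4*r + 3) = (r - 4)*(r - 3)*(r - 1)*(r - 3)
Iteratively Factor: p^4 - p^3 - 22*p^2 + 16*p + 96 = (p - 4)*(p^3 + 3*p^2 - 10*p - 24) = (p - 4)*(p + 4)*(p^2 - p - 6) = (p - 4)*(p - 3)*(p + 4)*(p + 2)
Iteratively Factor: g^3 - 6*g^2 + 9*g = (g)*(g^2 - 6*g + 9) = g*(g - 3)*(g - 3)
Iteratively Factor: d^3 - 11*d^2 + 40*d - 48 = (d - 4)*(d^2 - 7*d + 12) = (d - 4)*(d - 3)*(d - 4)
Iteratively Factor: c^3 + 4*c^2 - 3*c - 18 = (c + 3)*(c^2 + c - 6) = (c - 2)*(c + 3)*(c + 3)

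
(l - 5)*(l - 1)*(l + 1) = l^3 - 5*l^2 - l + 5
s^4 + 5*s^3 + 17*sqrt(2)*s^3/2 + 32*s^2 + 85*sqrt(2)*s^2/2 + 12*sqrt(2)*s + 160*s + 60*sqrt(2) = (s + 5)*(s + sqrt(2)/2)*(s + 2*sqrt(2))*(s + 6*sqrt(2))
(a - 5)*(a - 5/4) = a^2 - 25*a/4 + 25/4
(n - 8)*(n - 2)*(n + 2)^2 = n^4 - 6*n^3 - 20*n^2 + 24*n + 64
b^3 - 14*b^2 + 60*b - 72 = (b - 6)^2*(b - 2)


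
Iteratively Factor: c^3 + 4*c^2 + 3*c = (c + 1)*(c^2 + 3*c) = c*(c + 1)*(c + 3)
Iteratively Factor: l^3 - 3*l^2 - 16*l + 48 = (l + 4)*(l^2 - 7*l + 12) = (l - 4)*(l + 4)*(l - 3)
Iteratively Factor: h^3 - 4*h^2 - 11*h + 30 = (h - 5)*(h^2 + h - 6) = (h - 5)*(h - 2)*(h + 3)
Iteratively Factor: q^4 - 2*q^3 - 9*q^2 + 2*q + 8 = (q + 1)*(q^3 - 3*q^2 - 6*q + 8) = (q + 1)*(q + 2)*(q^2 - 5*q + 4) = (q - 4)*(q + 1)*(q + 2)*(q - 1)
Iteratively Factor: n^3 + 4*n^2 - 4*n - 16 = (n + 4)*(n^2 - 4) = (n + 2)*(n + 4)*(n - 2)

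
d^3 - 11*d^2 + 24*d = d*(d - 8)*(d - 3)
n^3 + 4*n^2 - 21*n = n*(n - 3)*(n + 7)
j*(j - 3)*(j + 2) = j^3 - j^2 - 6*j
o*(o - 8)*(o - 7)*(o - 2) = o^4 - 17*o^3 + 86*o^2 - 112*o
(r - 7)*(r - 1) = r^2 - 8*r + 7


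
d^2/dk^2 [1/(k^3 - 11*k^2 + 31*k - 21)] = 2*((11 - 3*k)*(k^3 - 11*k^2 + 31*k - 21) + (3*k^2 - 22*k + 31)^2)/(k^3 - 11*k^2 + 31*k - 21)^3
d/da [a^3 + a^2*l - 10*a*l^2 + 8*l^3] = 3*a^2 + 2*a*l - 10*l^2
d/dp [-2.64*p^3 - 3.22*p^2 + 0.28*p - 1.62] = -7.92*p^2 - 6.44*p + 0.28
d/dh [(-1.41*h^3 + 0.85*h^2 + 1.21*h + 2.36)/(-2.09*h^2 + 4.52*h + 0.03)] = (2.9469*h^4 - 12.7464*h^3 + 6.244*h^2 + 9.9158*h - 10.6309)/(4.3681*h^4 - 18.8936*h^3 + 20.305*h^2 + 0.2712*h + 0.0009)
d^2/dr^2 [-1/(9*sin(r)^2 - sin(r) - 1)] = (-324*sin(r)^4 + 27*sin(r)^3 + 449*sin(r)^2 - 53*sin(r) + 20)/(-9*sin(r)^2 + sin(r) + 1)^3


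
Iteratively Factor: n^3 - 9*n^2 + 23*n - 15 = (n - 3)*(n^2 - 6*n + 5) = (n - 3)*(n - 1)*(n - 5)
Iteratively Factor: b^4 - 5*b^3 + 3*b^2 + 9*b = (b - 3)*(b^3 - 2*b^2 - 3*b) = (b - 3)^2*(b^2 + b) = b*(b - 3)^2*(b + 1)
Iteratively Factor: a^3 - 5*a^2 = (a)*(a^2 - 5*a) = a*(a - 5)*(a)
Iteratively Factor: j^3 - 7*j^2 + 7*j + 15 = (j - 5)*(j^2 - 2*j - 3) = (j - 5)*(j + 1)*(j - 3)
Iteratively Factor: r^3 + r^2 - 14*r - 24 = (r + 3)*(r^2 - 2*r - 8) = (r + 2)*(r + 3)*(r - 4)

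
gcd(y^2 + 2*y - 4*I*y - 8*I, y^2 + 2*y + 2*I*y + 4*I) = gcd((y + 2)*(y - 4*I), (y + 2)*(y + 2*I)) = y + 2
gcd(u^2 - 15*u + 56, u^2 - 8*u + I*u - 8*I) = u - 8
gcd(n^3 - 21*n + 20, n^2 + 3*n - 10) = n + 5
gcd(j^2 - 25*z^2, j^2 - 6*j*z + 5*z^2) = -j + 5*z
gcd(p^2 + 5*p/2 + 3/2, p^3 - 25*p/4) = 1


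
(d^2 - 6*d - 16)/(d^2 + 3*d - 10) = (d^2 - 6*d - 16)/(d^2 + 3*d - 10)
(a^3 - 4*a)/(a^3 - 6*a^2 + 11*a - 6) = a*(a + 2)/(a^2 - 4*a + 3)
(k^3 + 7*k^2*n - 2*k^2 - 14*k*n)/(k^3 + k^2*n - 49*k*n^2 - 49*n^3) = k*(k - 2)/(k^2 - 6*k*n - 7*n^2)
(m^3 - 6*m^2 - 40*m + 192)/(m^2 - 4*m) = m - 2 - 48/m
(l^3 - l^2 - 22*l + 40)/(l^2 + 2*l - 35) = (l^3 - l^2 - 22*l + 40)/(l^2 + 2*l - 35)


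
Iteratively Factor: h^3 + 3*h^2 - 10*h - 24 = (h + 4)*(h^2 - h - 6) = (h - 3)*(h + 4)*(h + 2)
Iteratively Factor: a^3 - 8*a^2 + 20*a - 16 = (a - 2)*(a^2 - 6*a + 8) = (a - 4)*(a - 2)*(a - 2)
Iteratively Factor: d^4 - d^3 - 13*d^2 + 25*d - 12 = (d + 4)*(d^3 - 5*d^2 + 7*d - 3) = (d - 1)*(d + 4)*(d^2 - 4*d + 3) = (d - 1)^2*(d + 4)*(d - 3)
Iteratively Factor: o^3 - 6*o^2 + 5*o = (o)*(o^2 - 6*o + 5) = o*(o - 5)*(o - 1)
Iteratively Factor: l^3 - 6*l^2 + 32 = (l - 4)*(l^2 - 2*l - 8) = (l - 4)^2*(l + 2)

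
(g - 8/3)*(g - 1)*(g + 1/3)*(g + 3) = g^4 - g^3/3 - 77*g^2/9 + 47*g/9 + 8/3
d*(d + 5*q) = d^2 + 5*d*q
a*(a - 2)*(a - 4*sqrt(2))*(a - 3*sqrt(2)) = a^4 - 7*sqrt(2)*a^3 - 2*a^3 + 14*sqrt(2)*a^2 + 24*a^2 - 48*a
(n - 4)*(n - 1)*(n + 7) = n^3 + 2*n^2 - 31*n + 28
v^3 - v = v*(v - 1)*(v + 1)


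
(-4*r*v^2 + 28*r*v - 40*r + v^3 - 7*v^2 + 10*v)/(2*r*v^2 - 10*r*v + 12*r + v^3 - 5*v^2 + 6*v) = (-4*r*v + 20*r + v^2 - 5*v)/(2*r*v - 6*r + v^2 - 3*v)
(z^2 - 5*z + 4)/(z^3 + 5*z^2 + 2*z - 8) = (z - 4)/(z^2 + 6*z + 8)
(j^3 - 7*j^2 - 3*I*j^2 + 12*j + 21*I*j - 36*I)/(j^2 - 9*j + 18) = (j^2 - j*(4 + 3*I) + 12*I)/(j - 6)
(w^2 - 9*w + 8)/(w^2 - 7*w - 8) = (w - 1)/(w + 1)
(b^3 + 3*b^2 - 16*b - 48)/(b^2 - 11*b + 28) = (b^2 + 7*b + 12)/(b - 7)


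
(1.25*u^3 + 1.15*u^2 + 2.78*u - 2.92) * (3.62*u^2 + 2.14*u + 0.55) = 4.525*u^5 + 6.838*u^4 + 13.2121*u^3 - 3.9887*u^2 - 4.7198*u - 1.606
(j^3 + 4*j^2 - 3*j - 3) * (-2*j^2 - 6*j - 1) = -2*j^5 - 14*j^4 - 19*j^3 + 20*j^2 + 21*j + 3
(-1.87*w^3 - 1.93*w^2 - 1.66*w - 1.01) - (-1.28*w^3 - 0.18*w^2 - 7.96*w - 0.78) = -0.59*w^3 - 1.75*w^2 + 6.3*w - 0.23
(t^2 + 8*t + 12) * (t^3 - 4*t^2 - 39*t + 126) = t^5 + 4*t^4 - 59*t^3 - 234*t^2 + 540*t + 1512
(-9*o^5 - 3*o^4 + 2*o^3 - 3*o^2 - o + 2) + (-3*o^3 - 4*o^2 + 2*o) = -9*o^5 - 3*o^4 - o^3 - 7*o^2 + o + 2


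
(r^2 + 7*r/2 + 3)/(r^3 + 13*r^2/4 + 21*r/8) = 4*(r + 2)/(r*(4*r + 7))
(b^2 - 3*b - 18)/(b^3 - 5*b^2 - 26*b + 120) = (b + 3)/(b^2 + b - 20)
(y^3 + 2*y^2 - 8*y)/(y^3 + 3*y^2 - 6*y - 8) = y/(y + 1)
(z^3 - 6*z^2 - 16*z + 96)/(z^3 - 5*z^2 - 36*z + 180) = (z^2 - 16)/(z^2 + z - 30)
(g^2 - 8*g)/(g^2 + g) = (g - 8)/(g + 1)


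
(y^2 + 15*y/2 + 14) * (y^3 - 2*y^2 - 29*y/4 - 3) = y^5 + 11*y^4/2 - 33*y^3/4 - 683*y^2/8 - 124*y - 42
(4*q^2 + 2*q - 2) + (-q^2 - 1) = 3*q^2 + 2*q - 3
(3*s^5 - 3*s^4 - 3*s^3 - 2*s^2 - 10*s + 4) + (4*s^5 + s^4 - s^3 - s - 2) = 7*s^5 - 2*s^4 - 4*s^3 - 2*s^2 - 11*s + 2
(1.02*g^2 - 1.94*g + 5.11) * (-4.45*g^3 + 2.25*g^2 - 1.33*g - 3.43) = -4.539*g^5 + 10.928*g^4 - 28.4611*g^3 + 10.5791*g^2 - 0.1421*g - 17.5273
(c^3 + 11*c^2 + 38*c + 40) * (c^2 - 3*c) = c^5 + 8*c^4 + 5*c^3 - 74*c^2 - 120*c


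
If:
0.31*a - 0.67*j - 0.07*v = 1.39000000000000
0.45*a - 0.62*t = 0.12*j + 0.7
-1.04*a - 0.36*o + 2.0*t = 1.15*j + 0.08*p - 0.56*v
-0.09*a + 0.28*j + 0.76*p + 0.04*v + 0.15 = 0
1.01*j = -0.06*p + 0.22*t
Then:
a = 0.341808723204785*v + 5.86434048393469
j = 0.0536726928260943*v + 0.638724701522022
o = 1.72429730086607*v - 2.35263846764652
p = 0.261773325168363 - 0.0319283801353629*v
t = 0.237698713391971*v + 3.00371976385156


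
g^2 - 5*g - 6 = (g - 6)*(g + 1)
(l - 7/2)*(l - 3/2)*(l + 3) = l^3 - 2*l^2 - 39*l/4 + 63/4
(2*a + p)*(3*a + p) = 6*a^2 + 5*a*p + p^2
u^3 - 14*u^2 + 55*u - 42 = (u - 7)*(u - 6)*(u - 1)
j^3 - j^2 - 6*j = j*(j - 3)*(j + 2)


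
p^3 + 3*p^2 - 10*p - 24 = (p - 3)*(p + 2)*(p + 4)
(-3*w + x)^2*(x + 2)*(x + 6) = 9*w^2*x^2 + 72*w^2*x + 108*w^2 - 6*w*x^3 - 48*w*x^2 - 72*w*x + x^4 + 8*x^3 + 12*x^2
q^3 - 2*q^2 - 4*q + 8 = (q - 2)^2*(q + 2)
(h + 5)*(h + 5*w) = h^2 + 5*h*w + 5*h + 25*w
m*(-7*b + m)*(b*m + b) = -7*b^2*m^2 - 7*b^2*m + b*m^3 + b*m^2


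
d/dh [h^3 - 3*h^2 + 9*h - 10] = 3*h^2 - 6*h + 9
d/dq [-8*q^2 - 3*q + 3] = -16*q - 3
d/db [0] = 0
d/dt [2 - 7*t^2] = -14*t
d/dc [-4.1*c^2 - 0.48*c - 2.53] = -8.2*c - 0.48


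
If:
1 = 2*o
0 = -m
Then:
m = 0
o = 1/2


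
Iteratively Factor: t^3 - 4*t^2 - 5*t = (t + 1)*(t^2 - 5*t) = (t - 5)*(t + 1)*(t)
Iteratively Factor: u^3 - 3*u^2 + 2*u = (u - 2)*(u^2 - u) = u*(u - 2)*(u - 1)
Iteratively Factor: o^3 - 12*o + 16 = (o - 2)*(o^2 + 2*o - 8) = (o - 2)^2*(o + 4)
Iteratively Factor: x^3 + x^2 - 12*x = (x - 3)*(x^2 + 4*x) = (x - 3)*(x + 4)*(x)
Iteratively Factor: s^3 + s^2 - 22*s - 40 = (s + 4)*(s^2 - 3*s - 10) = (s - 5)*(s + 4)*(s + 2)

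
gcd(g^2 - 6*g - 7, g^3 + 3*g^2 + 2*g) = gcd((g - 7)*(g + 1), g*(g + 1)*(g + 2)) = g + 1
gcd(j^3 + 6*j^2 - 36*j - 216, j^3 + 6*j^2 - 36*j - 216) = j^3 + 6*j^2 - 36*j - 216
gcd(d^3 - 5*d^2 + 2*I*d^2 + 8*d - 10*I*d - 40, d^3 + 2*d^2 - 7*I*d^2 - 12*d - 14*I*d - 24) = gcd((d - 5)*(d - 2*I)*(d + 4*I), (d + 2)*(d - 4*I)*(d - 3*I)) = 1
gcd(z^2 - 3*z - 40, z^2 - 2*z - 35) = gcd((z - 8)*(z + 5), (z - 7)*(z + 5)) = z + 5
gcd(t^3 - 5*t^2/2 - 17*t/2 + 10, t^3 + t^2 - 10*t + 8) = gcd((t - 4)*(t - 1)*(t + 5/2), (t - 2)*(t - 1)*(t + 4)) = t - 1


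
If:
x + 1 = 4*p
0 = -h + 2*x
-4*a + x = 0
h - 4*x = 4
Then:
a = -1/2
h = -4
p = -1/4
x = -2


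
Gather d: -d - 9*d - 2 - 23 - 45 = -10*d - 70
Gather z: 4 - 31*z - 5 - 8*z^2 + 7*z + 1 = -8*z^2 - 24*z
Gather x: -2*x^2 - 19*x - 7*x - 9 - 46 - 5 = -2*x^2 - 26*x - 60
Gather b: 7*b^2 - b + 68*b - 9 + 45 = 7*b^2 + 67*b + 36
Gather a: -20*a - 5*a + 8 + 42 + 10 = 60 - 25*a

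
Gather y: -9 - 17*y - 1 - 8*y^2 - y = -8*y^2 - 18*y - 10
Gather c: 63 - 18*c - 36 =27 - 18*c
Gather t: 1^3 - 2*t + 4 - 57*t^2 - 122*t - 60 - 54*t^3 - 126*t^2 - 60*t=-54*t^3 - 183*t^2 - 184*t - 55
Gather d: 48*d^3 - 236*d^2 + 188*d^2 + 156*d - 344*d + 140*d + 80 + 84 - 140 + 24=48*d^3 - 48*d^2 - 48*d + 48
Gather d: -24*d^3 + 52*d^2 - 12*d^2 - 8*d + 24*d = -24*d^3 + 40*d^2 + 16*d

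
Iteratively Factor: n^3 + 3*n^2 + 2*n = (n)*(n^2 + 3*n + 2) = n*(n + 1)*(n + 2)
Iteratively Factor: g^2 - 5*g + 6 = (g - 3)*(g - 2)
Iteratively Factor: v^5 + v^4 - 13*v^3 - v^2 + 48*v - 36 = (v + 3)*(v^4 - 2*v^3 - 7*v^2 + 20*v - 12) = (v + 3)^2*(v^3 - 5*v^2 + 8*v - 4) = (v - 2)*(v + 3)^2*(v^2 - 3*v + 2) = (v - 2)^2*(v + 3)^2*(v - 1)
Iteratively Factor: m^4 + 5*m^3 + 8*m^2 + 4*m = (m + 1)*(m^3 + 4*m^2 + 4*m) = (m + 1)*(m + 2)*(m^2 + 2*m) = m*(m + 1)*(m + 2)*(m + 2)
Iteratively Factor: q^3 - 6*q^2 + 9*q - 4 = (q - 4)*(q^2 - 2*q + 1) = (q - 4)*(q - 1)*(q - 1)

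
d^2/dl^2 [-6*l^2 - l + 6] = -12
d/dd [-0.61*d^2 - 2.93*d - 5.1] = -1.22*d - 2.93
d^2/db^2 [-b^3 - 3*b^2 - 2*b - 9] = -6*b - 6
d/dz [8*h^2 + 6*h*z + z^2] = 6*h + 2*z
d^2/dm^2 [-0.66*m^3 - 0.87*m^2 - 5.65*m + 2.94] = -3.96*m - 1.74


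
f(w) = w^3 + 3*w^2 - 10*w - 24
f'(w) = 3*w^2 + 6*w - 10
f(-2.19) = 1.78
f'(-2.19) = -8.75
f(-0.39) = -19.70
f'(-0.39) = -11.88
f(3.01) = 0.35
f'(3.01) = 35.24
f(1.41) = -29.33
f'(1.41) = 4.42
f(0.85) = -29.72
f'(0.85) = -2.73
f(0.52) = -28.25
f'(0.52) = -6.07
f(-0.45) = -18.98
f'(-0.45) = -12.09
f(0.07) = -24.68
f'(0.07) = -9.57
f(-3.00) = 6.00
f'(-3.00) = -1.00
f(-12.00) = -1200.00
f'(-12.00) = 350.00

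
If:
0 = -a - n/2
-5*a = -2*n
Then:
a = 0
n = 0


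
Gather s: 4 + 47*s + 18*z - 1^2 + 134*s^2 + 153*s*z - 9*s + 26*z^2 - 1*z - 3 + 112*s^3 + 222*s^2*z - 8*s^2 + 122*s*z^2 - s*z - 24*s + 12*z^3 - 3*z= 112*s^3 + s^2*(222*z + 126) + s*(122*z^2 + 152*z + 14) + 12*z^3 + 26*z^2 + 14*z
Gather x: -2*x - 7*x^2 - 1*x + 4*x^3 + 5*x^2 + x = 4*x^3 - 2*x^2 - 2*x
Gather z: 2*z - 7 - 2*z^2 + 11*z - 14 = -2*z^2 + 13*z - 21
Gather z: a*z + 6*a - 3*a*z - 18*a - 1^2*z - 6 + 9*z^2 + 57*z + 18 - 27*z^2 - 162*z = -12*a - 18*z^2 + z*(-2*a - 106) + 12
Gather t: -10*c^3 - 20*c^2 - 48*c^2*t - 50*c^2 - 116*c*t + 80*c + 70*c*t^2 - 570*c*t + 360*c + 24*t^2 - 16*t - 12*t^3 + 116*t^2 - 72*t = -10*c^3 - 70*c^2 + 440*c - 12*t^3 + t^2*(70*c + 140) + t*(-48*c^2 - 686*c - 88)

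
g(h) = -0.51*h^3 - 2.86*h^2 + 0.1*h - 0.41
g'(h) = -1.53*h^2 - 5.72*h + 0.1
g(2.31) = -21.73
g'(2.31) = -21.28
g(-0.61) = -1.42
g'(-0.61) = 3.02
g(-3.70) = -14.10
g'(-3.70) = 0.32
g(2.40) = -23.69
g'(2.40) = -22.44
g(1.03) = -3.90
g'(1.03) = -7.41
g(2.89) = -36.32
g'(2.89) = -29.21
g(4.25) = -90.79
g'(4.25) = -51.85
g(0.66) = -1.74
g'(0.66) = -4.34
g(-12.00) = 467.83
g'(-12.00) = -151.58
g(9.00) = -602.96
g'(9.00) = -175.31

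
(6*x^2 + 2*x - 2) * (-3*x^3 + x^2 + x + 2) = -18*x^5 + 14*x^3 + 12*x^2 + 2*x - 4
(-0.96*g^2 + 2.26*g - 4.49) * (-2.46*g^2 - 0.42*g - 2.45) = 2.3616*g^4 - 5.1564*g^3 + 12.4482*g^2 - 3.6512*g + 11.0005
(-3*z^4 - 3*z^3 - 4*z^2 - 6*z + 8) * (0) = 0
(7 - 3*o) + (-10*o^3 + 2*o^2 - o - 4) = -10*o^3 + 2*o^2 - 4*o + 3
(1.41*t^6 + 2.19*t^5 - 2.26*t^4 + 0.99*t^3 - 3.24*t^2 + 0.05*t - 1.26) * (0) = 0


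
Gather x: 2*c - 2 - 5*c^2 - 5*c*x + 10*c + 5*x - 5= -5*c^2 + 12*c + x*(5 - 5*c) - 7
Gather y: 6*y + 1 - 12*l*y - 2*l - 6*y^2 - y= -2*l - 6*y^2 + y*(5 - 12*l) + 1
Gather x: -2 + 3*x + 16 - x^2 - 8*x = -x^2 - 5*x + 14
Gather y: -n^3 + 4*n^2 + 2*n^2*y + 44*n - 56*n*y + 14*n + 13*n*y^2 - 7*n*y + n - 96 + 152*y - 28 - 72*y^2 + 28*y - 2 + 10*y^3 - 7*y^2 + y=-n^3 + 4*n^2 + 59*n + 10*y^3 + y^2*(13*n - 79) + y*(2*n^2 - 63*n + 181) - 126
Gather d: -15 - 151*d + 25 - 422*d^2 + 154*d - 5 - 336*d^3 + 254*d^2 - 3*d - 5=-336*d^3 - 168*d^2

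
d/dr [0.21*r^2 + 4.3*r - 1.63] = 0.42*r + 4.3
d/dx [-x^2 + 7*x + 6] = 7 - 2*x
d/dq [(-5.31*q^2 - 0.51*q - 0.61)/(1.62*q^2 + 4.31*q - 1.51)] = (-22.0599*q^2 + 18.0126*q + 3.3992)/(2.6244*q^4 + 13.9644*q^3 + 13.6837*q^2 - 13.0162*q + 2.2801)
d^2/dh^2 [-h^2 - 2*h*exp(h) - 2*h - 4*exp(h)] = -2*h*exp(h) - 8*exp(h) - 2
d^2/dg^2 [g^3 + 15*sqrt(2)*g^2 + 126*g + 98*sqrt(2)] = 6*g + 30*sqrt(2)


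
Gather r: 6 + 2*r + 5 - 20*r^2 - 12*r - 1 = -20*r^2 - 10*r + 10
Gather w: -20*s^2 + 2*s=-20*s^2 + 2*s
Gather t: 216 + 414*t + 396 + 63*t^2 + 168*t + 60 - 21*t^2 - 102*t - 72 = 42*t^2 + 480*t + 600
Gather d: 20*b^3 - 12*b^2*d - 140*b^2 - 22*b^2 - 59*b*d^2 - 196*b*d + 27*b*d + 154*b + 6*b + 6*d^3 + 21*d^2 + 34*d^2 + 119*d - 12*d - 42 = 20*b^3 - 162*b^2 + 160*b + 6*d^3 + d^2*(55 - 59*b) + d*(-12*b^2 - 169*b + 107) - 42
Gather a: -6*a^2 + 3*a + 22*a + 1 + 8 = -6*a^2 + 25*a + 9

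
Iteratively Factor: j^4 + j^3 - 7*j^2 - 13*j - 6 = (j + 2)*(j^3 - j^2 - 5*j - 3) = (j + 1)*(j + 2)*(j^2 - 2*j - 3) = (j - 3)*(j + 1)*(j + 2)*(j + 1)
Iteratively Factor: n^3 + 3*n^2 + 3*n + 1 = (n + 1)*(n^2 + 2*n + 1) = (n + 1)^2*(n + 1)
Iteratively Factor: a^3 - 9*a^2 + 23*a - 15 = (a - 1)*(a^2 - 8*a + 15) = (a - 3)*(a - 1)*(a - 5)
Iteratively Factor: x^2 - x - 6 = (x + 2)*(x - 3)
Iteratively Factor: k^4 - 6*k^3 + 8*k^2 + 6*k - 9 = (k - 1)*(k^3 - 5*k^2 + 3*k + 9) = (k - 3)*(k - 1)*(k^2 - 2*k - 3) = (k - 3)*(k - 1)*(k + 1)*(k - 3)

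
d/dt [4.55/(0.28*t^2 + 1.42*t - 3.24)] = (-2.548*t - 6.461)/(0.28*t^2 + 1.42*t - 3.24)^2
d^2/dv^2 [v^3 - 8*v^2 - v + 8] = 6*v - 16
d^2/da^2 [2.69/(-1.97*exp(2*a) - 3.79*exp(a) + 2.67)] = (-2.69*(3.94*exp(a) + 3.79)*(7.88*exp(a) + 7.58)*exp(a) + (21.1972*exp(a) + 10.1951)*(1.97*exp(2*a) + 3.79*exp(a) - 2.67))*exp(a)/(1.97*exp(2*a) + 3.79*exp(a) - 2.67)^3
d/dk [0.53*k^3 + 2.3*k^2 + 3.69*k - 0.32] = 1.59*k^2 + 4.6*k + 3.69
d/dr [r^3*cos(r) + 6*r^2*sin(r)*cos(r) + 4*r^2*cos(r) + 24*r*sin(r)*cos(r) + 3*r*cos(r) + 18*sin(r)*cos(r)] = -r^3*sin(r) - 4*r^2*sin(r) + 3*r^2*cos(r) + 6*r^2*cos(2*r) - 3*r*sin(r) + 6*r*sin(2*r) + 8*r*cos(r) + 24*r*cos(2*r) + 12*sin(2*r) + 3*cos(r) + 18*cos(2*r)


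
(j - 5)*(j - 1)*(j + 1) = j^3 - 5*j^2 - j + 5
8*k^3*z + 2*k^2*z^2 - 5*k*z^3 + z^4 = z*(-4*k + z)*(-2*k + z)*(k + z)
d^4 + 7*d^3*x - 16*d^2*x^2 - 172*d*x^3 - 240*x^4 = (d - 5*x)*(d + 2*x)*(d + 4*x)*(d + 6*x)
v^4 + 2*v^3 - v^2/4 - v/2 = v*(v - 1/2)*(v + 1/2)*(v + 2)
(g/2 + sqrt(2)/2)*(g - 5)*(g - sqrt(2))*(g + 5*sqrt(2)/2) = g^4/2 - 5*g^3/2 + 5*sqrt(2)*g^3/4 - 25*sqrt(2)*g^2/4 - g^2 - 5*sqrt(2)*g/2 + 5*g + 25*sqrt(2)/2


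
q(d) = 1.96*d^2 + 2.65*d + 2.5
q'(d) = 3.92*d + 2.65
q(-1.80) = 4.08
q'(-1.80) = -4.41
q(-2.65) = 9.24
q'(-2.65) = -7.74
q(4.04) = 45.20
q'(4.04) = 18.49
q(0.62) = 4.90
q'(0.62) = 5.08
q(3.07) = 29.11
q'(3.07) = 14.68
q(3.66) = 38.45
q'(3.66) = 17.00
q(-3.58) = 18.13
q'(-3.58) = -11.38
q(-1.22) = 2.18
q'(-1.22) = -2.13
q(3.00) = 28.09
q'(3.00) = 14.41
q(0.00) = 2.50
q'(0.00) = 2.65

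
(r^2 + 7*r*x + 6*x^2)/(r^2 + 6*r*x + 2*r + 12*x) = (r + x)/(r + 2)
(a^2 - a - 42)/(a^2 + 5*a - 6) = (a - 7)/(a - 1)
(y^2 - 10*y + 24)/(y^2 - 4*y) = (y - 6)/y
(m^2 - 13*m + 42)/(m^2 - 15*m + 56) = (m - 6)/(m - 8)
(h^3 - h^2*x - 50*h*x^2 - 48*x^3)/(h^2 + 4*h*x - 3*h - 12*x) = (h^3 - h^2*x - 50*h*x^2 - 48*x^3)/(h^2 + 4*h*x - 3*h - 12*x)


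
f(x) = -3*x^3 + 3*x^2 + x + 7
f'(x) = -9*x^2 + 6*x + 1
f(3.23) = -59.57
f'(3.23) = -73.52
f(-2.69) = 84.41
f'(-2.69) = -80.26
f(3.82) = -112.63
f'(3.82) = -107.41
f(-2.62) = 78.93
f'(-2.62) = -76.50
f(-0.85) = 10.16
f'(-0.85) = -10.60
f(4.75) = -242.08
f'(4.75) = -173.56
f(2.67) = -26.05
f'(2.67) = -47.14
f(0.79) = 8.18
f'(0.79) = 0.12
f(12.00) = -4733.00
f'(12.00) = -1223.00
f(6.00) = -527.00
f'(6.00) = -287.00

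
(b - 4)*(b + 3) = b^2 - b - 12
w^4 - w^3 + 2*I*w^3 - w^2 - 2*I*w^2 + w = w*(w - 1)*(w + I)^2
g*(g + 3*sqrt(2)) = g^2 + 3*sqrt(2)*g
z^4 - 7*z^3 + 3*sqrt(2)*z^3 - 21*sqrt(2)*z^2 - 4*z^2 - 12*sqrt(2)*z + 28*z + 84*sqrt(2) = (z - 7)*(z - 2)*(z + 2)*(z + 3*sqrt(2))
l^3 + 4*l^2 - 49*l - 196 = (l - 7)*(l + 4)*(l + 7)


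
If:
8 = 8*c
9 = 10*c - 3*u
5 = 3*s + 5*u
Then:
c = 1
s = 10/9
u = 1/3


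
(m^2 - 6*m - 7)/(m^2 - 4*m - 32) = (-m^2 + 6*m + 7)/(-m^2 + 4*m + 32)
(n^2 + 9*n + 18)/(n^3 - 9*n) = (n + 6)/(n*(n - 3))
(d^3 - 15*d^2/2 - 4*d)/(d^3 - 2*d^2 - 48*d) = (d + 1/2)/(d + 6)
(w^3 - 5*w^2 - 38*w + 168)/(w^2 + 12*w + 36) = (w^2 - 11*w + 28)/(w + 6)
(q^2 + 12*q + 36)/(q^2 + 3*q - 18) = (q + 6)/(q - 3)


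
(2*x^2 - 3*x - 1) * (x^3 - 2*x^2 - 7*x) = 2*x^5 - 7*x^4 - 9*x^3 + 23*x^2 + 7*x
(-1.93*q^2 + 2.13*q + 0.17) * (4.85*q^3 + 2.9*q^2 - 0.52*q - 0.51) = -9.3605*q^5 + 4.7335*q^4 + 8.0051*q^3 + 0.3697*q^2 - 1.1747*q - 0.0867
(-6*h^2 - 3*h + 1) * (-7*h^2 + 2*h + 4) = 42*h^4 + 9*h^3 - 37*h^2 - 10*h + 4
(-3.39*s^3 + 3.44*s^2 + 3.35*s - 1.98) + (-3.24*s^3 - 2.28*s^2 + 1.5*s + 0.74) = -6.63*s^3 + 1.16*s^2 + 4.85*s - 1.24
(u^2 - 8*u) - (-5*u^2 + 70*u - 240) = 6*u^2 - 78*u + 240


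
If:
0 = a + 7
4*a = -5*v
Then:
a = -7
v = 28/5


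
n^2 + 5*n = n*(n + 5)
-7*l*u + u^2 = u*(-7*l + u)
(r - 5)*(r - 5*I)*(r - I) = r^3 - 5*r^2 - 6*I*r^2 - 5*r + 30*I*r + 25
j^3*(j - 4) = j^4 - 4*j^3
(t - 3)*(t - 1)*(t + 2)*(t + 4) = t^4 + 2*t^3 - 13*t^2 - 14*t + 24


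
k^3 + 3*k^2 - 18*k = k*(k - 3)*(k + 6)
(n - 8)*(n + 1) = n^2 - 7*n - 8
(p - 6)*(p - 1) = p^2 - 7*p + 6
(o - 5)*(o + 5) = o^2 - 25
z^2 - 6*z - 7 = (z - 7)*(z + 1)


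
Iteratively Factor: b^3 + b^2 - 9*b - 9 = (b + 1)*(b^2 - 9) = (b + 1)*(b + 3)*(b - 3)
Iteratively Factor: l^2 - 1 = (l - 1)*(l + 1)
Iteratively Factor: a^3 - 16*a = (a + 4)*(a^2 - 4*a) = (a - 4)*(a + 4)*(a)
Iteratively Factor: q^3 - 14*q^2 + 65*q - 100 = (q - 4)*(q^2 - 10*q + 25) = (q - 5)*(q - 4)*(q - 5)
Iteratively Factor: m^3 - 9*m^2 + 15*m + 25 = (m - 5)*(m^2 - 4*m - 5) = (m - 5)^2*(m + 1)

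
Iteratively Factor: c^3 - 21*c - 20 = (c + 4)*(c^2 - 4*c - 5) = (c + 1)*(c + 4)*(c - 5)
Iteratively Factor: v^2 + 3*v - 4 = (v - 1)*(v + 4)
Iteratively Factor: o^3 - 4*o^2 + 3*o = (o - 3)*(o^2 - o) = o*(o - 3)*(o - 1)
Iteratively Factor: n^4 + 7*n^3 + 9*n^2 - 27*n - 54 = (n + 3)*(n^3 + 4*n^2 - 3*n - 18) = (n - 2)*(n + 3)*(n^2 + 6*n + 9) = (n - 2)*(n + 3)^2*(n + 3)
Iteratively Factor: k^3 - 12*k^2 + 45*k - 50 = (k - 5)*(k^2 - 7*k + 10) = (k - 5)^2*(k - 2)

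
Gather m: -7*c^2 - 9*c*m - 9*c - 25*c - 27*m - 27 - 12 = -7*c^2 - 34*c + m*(-9*c - 27) - 39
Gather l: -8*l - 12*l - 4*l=-24*l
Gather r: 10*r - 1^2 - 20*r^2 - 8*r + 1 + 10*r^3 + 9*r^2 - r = 10*r^3 - 11*r^2 + r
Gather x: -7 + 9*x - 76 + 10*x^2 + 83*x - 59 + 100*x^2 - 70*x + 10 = 110*x^2 + 22*x - 132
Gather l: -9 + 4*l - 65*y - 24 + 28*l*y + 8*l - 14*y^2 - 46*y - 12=l*(28*y + 12) - 14*y^2 - 111*y - 45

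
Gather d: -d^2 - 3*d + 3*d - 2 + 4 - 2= -d^2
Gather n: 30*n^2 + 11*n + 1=30*n^2 + 11*n + 1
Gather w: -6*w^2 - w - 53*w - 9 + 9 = -6*w^2 - 54*w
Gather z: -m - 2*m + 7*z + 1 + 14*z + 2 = -3*m + 21*z + 3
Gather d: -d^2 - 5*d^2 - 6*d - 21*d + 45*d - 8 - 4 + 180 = -6*d^2 + 18*d + 168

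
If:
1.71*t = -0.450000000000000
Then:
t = -0.26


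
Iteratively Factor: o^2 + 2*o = (o + 2)*(o)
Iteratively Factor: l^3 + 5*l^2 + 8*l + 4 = (l + 1)*(l^2 + 4*l + 4) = (l + 1)*(l + 2)*(l + 2)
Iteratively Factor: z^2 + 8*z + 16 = (z + 4)*(z + 4)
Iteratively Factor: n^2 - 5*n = (n - 5)*(n)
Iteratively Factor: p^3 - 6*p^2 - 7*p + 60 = (p + 3)*(p^2 - 9*p + 20) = (p - 4)*(p + 3)*(p - 5)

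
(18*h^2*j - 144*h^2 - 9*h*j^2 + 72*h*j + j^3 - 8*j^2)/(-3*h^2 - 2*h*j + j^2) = (-6*h*j + 48*h + j^2 - 8*j)/(h + j)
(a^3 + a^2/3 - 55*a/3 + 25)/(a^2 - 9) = (3*a^2 + 10*a - 25)/(3*(a + 3))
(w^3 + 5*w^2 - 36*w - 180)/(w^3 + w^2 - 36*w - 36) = (w + 5)/(w + 1)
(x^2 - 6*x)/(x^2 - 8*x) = (x - 6)/(x - 8)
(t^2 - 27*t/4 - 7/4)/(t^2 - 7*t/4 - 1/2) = (t - 7)/(t - 2)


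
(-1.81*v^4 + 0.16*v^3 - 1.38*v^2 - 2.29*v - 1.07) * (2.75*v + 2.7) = -4.9775*v^5 - 4.447*v^4 - 3.363*v^3 - 10.0235*v^2 - 9.1255*v - 2.889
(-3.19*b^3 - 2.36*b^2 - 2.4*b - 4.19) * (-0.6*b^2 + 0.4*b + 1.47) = 1.914*b^5 + 0.14*b^4 - 4.1933*b^3 - 1.9152*b^2 - 5.204*b - 6.1593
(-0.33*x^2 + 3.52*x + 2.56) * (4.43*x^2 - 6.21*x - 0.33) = -1.4619*x^4 + 17.6429*x^3 - 10.4095*x^2 - 17.0592*x - 0.8448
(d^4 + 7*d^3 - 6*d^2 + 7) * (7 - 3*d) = -3*d^5 - 14*d^4 + 67*d^3 - 42*d^2 - 21*d + 49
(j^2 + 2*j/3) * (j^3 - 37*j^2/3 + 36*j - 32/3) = j^5 - 35*j^4/3 + 250*j^3/9 + 40*j^2/3 - 64*j/9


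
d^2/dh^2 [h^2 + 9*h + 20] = 2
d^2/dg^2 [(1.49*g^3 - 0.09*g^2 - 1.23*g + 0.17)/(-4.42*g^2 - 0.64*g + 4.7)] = (-8.5265128291212e-14*g^5 - 1.77635683940025e-14*g^4 - 15.5767679999998*g^3 + 18.182352*g^2 - 47.057856*g + 4.173456)/(86.350888*g^6 + 37.509888*g^5 - 270.031944*g^4 - 79.510016*g^3 + 287.13804*g^2 + 42.4128*g - 103.823)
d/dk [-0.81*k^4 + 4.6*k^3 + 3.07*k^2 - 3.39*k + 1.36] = -3.24*k^3 + 13.8*k^2 + 6.14*k - 3.39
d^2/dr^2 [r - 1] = 0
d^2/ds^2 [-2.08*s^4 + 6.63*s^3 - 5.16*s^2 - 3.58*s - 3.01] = -24.96*s^2 + 39.78*s - 10.32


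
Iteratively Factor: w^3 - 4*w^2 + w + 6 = (w + 1)*(w^2 - 5*w + 6) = (w - 3)*(w + 1)*(w - 2)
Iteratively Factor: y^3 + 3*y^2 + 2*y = (y + 2)*(y^2 + y) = y*(y + 2)*(y + 1)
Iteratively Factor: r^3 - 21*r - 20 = (r - 5)*(r^2 + 5*r + 4) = (r - 5)*(r + 4)*(r + 1)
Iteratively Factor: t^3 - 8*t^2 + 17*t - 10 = (t - 2)*(t^2 - 6*t + 5) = (t - 2)*(t - 1)*(t - 5)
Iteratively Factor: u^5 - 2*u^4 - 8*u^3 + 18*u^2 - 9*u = (u)*(u^4 - 2*u^3 - 8*u^2 + 18*u - 9) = u*(u - 1)*(u^3 - u^2 - 9*u + 9) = u*(u - 1)*(u + 3)*(u^2 - 4*u + 3) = u*(u - 3)*(u - 1)*(u + 3)*(u - 1)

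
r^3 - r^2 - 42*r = r*(r - 7)*(r + 6)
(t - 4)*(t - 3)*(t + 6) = t^3 - t^2 - 30*t + 72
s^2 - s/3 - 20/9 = (s - 5/3)*(s + 4/3)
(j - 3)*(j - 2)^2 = j^3 - 7*j^2 + 16*j - 12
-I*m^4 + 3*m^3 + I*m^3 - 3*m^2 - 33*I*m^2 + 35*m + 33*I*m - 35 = (m - 1)*(m - 5*I)*(m + 7*I)*(-I*m + 1)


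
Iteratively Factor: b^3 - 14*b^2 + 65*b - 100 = (b - 4)*(b^2 - 10*b + 25) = (b - 5)*(b - 4)*(b - 5)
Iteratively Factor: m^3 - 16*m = (m)*(m^2 - 16) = m*(m - 4)*(m + 4)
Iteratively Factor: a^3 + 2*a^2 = (a + 2)*(a^2) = a*(a + 2)*(a)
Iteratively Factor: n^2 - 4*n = (n - 4)*(n)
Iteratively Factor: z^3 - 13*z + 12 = (z + 4)*(z^2 - 4*z + 3) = (z - 1)*(z + 4)*(z - 3)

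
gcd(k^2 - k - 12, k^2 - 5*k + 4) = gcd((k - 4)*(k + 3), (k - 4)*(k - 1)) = k - 4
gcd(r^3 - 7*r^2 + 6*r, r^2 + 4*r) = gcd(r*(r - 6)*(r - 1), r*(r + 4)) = r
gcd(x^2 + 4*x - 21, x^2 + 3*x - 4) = 1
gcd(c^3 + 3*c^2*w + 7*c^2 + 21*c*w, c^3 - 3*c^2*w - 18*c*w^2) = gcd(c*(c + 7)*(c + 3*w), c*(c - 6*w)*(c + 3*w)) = c^2 + 3*c*w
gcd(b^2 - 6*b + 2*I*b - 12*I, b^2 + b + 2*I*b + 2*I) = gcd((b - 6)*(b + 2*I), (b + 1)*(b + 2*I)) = b + 2*I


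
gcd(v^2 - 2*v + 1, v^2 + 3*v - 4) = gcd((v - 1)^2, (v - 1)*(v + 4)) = v - 1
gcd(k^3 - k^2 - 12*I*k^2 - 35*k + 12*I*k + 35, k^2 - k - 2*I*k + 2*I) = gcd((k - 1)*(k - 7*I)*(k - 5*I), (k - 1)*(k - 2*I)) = k - 1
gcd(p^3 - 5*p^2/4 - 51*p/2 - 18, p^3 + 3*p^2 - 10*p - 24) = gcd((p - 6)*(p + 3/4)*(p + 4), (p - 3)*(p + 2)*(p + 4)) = p + 4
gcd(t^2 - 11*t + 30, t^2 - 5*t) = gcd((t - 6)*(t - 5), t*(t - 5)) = t - 5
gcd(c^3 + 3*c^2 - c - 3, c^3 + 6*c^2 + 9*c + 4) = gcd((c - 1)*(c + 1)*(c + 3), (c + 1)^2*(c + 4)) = c + 1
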